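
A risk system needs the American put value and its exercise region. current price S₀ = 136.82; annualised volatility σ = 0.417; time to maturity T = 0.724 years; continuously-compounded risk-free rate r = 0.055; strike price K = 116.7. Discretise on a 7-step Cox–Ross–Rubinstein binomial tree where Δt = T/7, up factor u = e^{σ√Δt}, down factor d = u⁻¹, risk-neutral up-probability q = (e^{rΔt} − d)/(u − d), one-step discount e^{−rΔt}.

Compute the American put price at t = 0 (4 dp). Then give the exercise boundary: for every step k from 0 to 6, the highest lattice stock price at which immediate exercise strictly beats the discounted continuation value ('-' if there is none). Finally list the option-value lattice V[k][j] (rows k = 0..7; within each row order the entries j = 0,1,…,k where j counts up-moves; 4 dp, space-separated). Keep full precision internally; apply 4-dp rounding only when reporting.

params: Δt=0.10343 u=1.14352 d=0.87450 q=0.48773 e^(-rΔt)=0.99433
t_7 payoffs: 63.1880 46.7260 25.1998 0.0000 0.0000 0.0000 0.0000 0.0000
t_6: node(6,0) S=61.1919 payoff=55.5081 vs cont=54.8461 → 55.5081 [stop]  node(6,1) S=80.0164 payoff=36.6836 vs cont=36.0216 → 36.6836 [stop]  node(6,2) S=104.6320 payoff=12.0680 vs cont=12.8359 → 12.8359 [wait]  node(6,3) S=136.8200 payoff=0.0000 vs cont=0.0000 → 0.0000 [wait]  node(6,4) S=178.9101 payoff=0.0000 vs cont=0.0000 → 0.0000 [wait]  node(6,5) S=233.9483 payoff=0.0000 vs cont=0.0000 → 0.0000 [wait]  node(6,6) S=305.9180 payoff=0.0000 vs cont=0.0000 → 0.0000 [wait]  ⇒ S*(6)=80.0164
t_5: node(5,0) S=69.9740 payoff=46.7260 vs cont=46.0640 → 46.7260 [stop]  node(5,1) S=91.5002 payoff=25.1998 vs cont=24.9103 → 25.1998 [stop]  node(5,2) S=119.6484 payoff=0.0000 vs cont=6.5382 → 6.5382 [wait]  node(5,3) S=156.4560 payoff=0.0000 vs cont=0.0000 → 0.0000 [wait]  node(5,4) S=204.5867 payoff=0.0000 vs cont=0.0000 → 0.0000 [wait]  node(5,5) S=267.5238 payoff=0.0000 vs cont=0.0000 → 0.0000 [wait]  ⇒ S*(5)=91.5002
t_4: node(4,0) S=80.0164 payoff=36.6836 vs cont=36.0216 → 36.6836 [stop]  node(4,1) S=104.6320 payoff=12.0680 vs cont=16.0067 → 16.0067 [wait]  node(4,2) S=136.8200 payoff=0.0000 vs cont=3.3303 → 3.3303 [wait]  node(4,3) S=178.9101 payoff=0.0000 vs cont=0.0000 → 0.0000 [wait]  node(4,4) S=233.9483 payoff=0.0000 vs cont=0.0000 → 0.0000 [wait]  ⇒ S*(4)=80.0164
t_3: node(3,0) S=91.5002 payoff=25.1998 vs cont=26.4480 → 26.4480 [wait]  node(3,1) S=119.6484 payoff=0.0000 vs cont=9.7683 → 9.7683 [wait]  node(3,2) S=156.4560 payoff=0.0000 vs cont=1.6964 → 1.6964 [wait]  node(3,3) S=204.5867 payoff=0.0000 vs cont=0.0000 → 0.0000 [wait]  ⇒ S*(3)=-
t_2: node(2,0) S=104.6320 payoff=12.0680 vs cont=18.2090 → 18.2090 [wait]  node(2,1) S=136.8200 payoff=0.0000 vs cont=5.7983 → 5.7983 [wait]  node(2,2) S=178.9101 payoff=0.0000 vs cont=0.8641 → 0.8641 [wait]  ⇒ S*(2)=-
t_1: node(1,0) S=119.6484 payoff=0.0000 vs cont=12.0870 → 12.0870 [wait]  node(1,1) S=156.4560 payoff=0.0000 vs cont=3.3725 → 3.3725 [wait]  ⇒ S*(1)=-
t_0: node(0,0) S=136.8200 payoff=0.0000 vs cont=7.7922 → 7.7922 [wait]  ⇒ S*(0)=-

price = 7.7922
boundary = - - - - 80.0164 91.5002 80.0164
tree:
7.7922
12.0870 3.3725
18.2090 5.7983 0.8641
26.4480 9.7683 1.6964 0.0000
36.6836 16.0067 3.3303 0.0000 0.0000
46.7260 25.1998 6.5382 0.0000 0.0000 0.0000
55.5081 36.6836 12.8359 0.0000 0.0000 0.0000 0.0000
63.1880 46.7260 25.1998 0.0000 0.0000 0.0000 0.0000 0.0000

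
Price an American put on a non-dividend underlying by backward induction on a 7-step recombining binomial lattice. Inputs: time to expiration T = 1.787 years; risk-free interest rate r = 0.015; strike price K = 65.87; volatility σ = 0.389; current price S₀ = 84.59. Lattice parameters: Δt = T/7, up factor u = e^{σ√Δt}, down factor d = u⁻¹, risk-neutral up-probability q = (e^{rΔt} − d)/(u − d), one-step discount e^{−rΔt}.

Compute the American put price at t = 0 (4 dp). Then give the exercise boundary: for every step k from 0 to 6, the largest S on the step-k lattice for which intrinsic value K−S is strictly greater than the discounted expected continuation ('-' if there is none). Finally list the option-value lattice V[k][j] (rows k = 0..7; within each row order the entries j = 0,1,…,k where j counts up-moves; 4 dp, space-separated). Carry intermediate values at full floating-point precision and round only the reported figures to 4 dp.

Δt=0.25529  u=1.21719  d=0.82156  q=0.46072  discount=0.99618
step 7 (expiry): payoffs max(K−S,0) = 44.4998 34.2089 18.9624 0.0000 0.0000 0.0000 0.0000 0.0000
step 6: (k=6,j=0): S=26.0116, (K−S)⁺=39.8584, hold=39.6066 ⇒ V=39.8584 exercise | (k=6,j=1): S=38.5376, (K−S)⁺=27.3324, hold=27.0806 ⇒ V=27.3324 exercise | (k=6,j=2): S=57.0955, (K−S)⁺=8.7745, hold=10.1870 ⇒ V=10.1870 continue | (k=6,j=3): S=84.5900, (K−S)⁺=0.0000, hold=0.0000 ⇒ V=0.0000 continue | (k=6,j=4): S=125.3246, (K−S)⁺=0.0000, hold=0.0000 ⇒ V=0.0000 continue | (k=6,j=5): S=185.6750, (K−S)⁺=0.0000, hold=0.0000 ⇒ V=0.0000 continue | (k=6,j=6): S=275.0873, (K−S)⁺=0.0000, hold=0.0000 ⇒ V=0.0000 continue  boundary S*=38.5376
step 5: (k=5,j=0): S=31.6611, (K−S)⁺=34.2089, hold=33.9571 ⇒ V=34.2089 exercise | (k=5,j=1): S=46.9076, (K−S)⁺=18.9624, hold=19.3589 ⇒ V=19.3589 continue | (k=5,j=2): S=69.4961, (K−S)⁺=0.0000, hold=5.4726 ⇒ V=5.4726 continue | (k=5,j=3): S=102.9621, (K−S)⁺=0.0000, hold=0.0000 ⇒ V=0.0000 continue | (k=5,j=4): S=152.5439, (K−S)⁺=0.0000, hold=0.0000 ⇒ V=0.0000 continue | (k=5,j=5): S=226.0018, (K−S)⁺=0.0000, hold=0.0000 ⇒ V=0.0000 continue  boundary S*=31.6611
step 4: (k=4,j=0): S=38.5376, (K−S)⁺=27.3324, hold=27.2626 ⇒ V=27.3324 exercise | (k=4,j=1): S=57.0955, (K−S)⁺=8.7745, hold=12.9117 ⇒ V=12.9117 continue | (k=4,j=2): S=84.5900, (K−S)⁺=0.0000, hold=2.9400 ⇒ V=2.9400 continue | (k=4,j=3): S=125.3246, (K−S)⁺=0.0000, hold=0.0000 ⇒ V=0.0000 continue | (k=4,j=4): S=185.6750, (K−S)⁺=0.0000, hold=0.0000 ⇒ V=0.0000 continue  boundary S*=38.5376
step 3: (k=3,j=0): S=46.9076, (K−S)⁺=18.9624, hold=20.6094 ⇒ V=20.6094 continue | (k=3,j=1): S=69.4961, (K−S)⁺=0.0000, hold=8.2858 ⇒ V=8.2858 continue | (k=3,j=2): S=102.9621, (K−S)⁺=0.0000, hold=1.5794 ⇒ V=1.5794 continue | (k=3,j=3): S=152.5439, (K−S)⁺=0.0000, hold=0.0000 ⇒ V=0.0000 continue  boundary S*=-
step 2: (k=2,j=0): S=57.0955, (K−S)⁺=8.7745, hold=14.8746 ⇒ V=14.8746 continue | (k=2,j=1): S=84.5900, (K−S)⁺=0.0000, hold=5.1762 ⇒ V=5.1762 continue | (k=2,j=2): S=125.3246, (K−S)⁺=0.0000, hold=0.8485 ⇒ V=0.8485 continue  boundary S*=-
step 1: (k=1,j=0): S=69.4961, (K−S)⁺=0.0000, hold=10.3666 ⇒ V=10.3666 continue | (k=1,j=1): S=102.9621, (K−S)⁺=0.0000, hold=3.1702 ⇒ V=3.1702 continue  boundary S*=-
step 0: (k=0,j=0): S=84.5900, (K−S)⁺=0.0000, hold=7.0241 ⇒ V=7.0241 continue  boundary S*=-

price = 7.0241
boundary = - - - - 38.5376 31.6611 38.5376
tree:
7.0241
10.3666 3.1702
14.8746 5.1762 0.8485
20.6094 8.2858 1.5794 0.0000
27.3324 12.9117 2.9400 0.0000 0.0000
34.2089 19.3589 5.4726 0.0000 0.0000 0.0000
39.8584 27.3324 10.1870 0.0000 0.0000 0.0000 0.0000
44.4998 34.2089 18.9624 0.0000 0.0000 0.0000 0.0000 0.0000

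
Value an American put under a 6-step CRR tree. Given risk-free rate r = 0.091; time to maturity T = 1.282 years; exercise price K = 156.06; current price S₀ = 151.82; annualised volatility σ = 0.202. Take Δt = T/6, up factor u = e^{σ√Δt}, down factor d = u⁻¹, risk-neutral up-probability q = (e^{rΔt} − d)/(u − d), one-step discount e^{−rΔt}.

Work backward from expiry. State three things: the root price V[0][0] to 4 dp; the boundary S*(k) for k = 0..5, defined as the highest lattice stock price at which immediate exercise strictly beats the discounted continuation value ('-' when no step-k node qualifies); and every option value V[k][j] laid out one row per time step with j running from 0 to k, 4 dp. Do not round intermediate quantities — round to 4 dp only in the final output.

price = 10.0701
boundary = - 138.2859 125.9582 138.2859 125.9582 138.2859
tree:
10.0701
17.7741 4.8690
30.1018 9.4638 1.7287
41.3305 17.7741 3.8063 0.2928
51.5581 30.1018 8.2849 0.7137 0.0000
60.8741 41.3305 17.7741 1.7396 0.0000 0.0000
69.3595 51.5581 30.1018 4.2400 0.0000 0.0000 0.0000

Δt=0.21367  u=1.09787  d=0.91085  q=0.58166  discount=0.98074
step 6 (expiry): payoffs max(K−S,0) = 69.3595 51.5581 30.1018 4.2400 0.0000 0.0000 0.0000
step 5: (k=5,j=0): S=95.1859, (K−S)⁺=60.8741, hold=57.8690 ⇒ V=60.8741 exercise | (k=5,j=1): S=114.7295, (K−S)⁺=41.3305, hold=38.3254 ⇒ V=41.3305 exercise | (k=5,j=2): S=138.2859, (K−S)⁺=17.7741, hold=14.7691 ⇒ V=17.7741 exercise | (k=5,j=3): S=166.6787, (K−S)⁺=0.0000, hold=1.7396 ⇒ V=1.7396 continue | (k=5,j=4): S=200.9013, (K−S)⁺=0.0000, hold=0.0000 ⇒ V=0.0000 continue | (k=5,j=5): S=242.1504, (K−S)⁺=0.0000, hold=0.0000 ⇒ V=0.0000 continue  boundary S*=138.2859
step 4: (k=4,j=0): S=104.5019, (K−S)⁺=51.5581, hold=48.5531 ⇒ V=51.5581 exercise | (k=4,j=1): S=125.9582, (K−S)⁺=30.1018, hold=27.0967 ⇒ V=30.1018 exercise | (k=4,j=2): S=151.8200, (K−S)⁺=4.2400, hold=8.2849 ⇒ V=8.2849 continue | (k=4,j=3): S=182.9917, (K−S)⁺=0.0000, hold=0.7137 ⇒ V=0.7137 continue | (k=4,j=4): S=220.5636, (K−S)⁺=0.0000, hold=0.0000 ⇒ V=0.0000 continue  boundary S*=125.9582
step 3: (k=3,j=0): S=114.7295, (K−S)⁺=41.3305, hold=38.3254 ⇒ V=41.3305 exercise | (k=3,j=1): S=138.2859, (K−S)⁺=17.7741, hold=17.0765 ⇒ V=17.7741 exercise | (k=3,j=2): S=166.6787, (K−S)⁺=0.0000, hold=3.8063 ⇒ V=3.8063 continue | (k=3,j=3): S=200.9013, (K−S)⁺=0.0000, hold=0.2928 ⇒ V=0.2928 continue  boundary S*=138.2859
step 2: (k=2,j=0): S=125.9582, (K−S)⁺=30.1018, hold=27.0967 ⇒ V=30.1018 exercise | (k=2,j=1): S=151.8200, (K−S)⁺=4.2400, hold=9.4638 ⇒ V=9.4638 continue | (k=2,j=2): S=182.9917, (K−S)⁺=0.0000, hold=1.7287 ⇒ V=1.7287 continue  boundary S*=125.9582
step 1: (k=1,j=0): S=138.2859, (K−S)⁺=17.7741, hold=17.7491 ⇒ V=17.7741 exercise | (k=1,j=1): S=166.6787, (K−S)⁺=0.0000, hold=4.8690 ⇒ V=4.8690 continue  boundary S*=138.2859
step 0: (k=0,j=0): S=151.8200, (K−S)⁺=4.2400, hold=10.0701 ⇒ V=10.0701 continue  boundary S*=-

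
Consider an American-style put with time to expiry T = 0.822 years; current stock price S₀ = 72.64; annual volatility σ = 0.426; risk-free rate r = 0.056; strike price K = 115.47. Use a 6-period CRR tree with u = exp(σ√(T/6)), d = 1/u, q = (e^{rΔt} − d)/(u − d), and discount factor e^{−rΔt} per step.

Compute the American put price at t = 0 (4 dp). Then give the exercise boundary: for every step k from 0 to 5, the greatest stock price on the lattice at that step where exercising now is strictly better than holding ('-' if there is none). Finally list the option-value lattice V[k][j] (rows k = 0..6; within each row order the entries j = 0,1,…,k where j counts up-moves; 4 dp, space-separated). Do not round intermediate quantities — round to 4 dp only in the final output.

price = 42.8716
boundary = - 62.0437 72.6400 62.0437 72.6400 85.0461
tree:
42.8716
53.4263 32.3441
62.4770 42.8300 21.7224
70.2073 53.4263 31.2551 11.9442
76.8100 62.4770 42.8300 19.4598 4.1529
82.4495 70.2073 53.4263 30.4239 8.1257 0.0000
87.2664 76.8100 62.4770 42.8300 15.8990 0.0000 0.0000

Δt=0.13700, u=1.17079, d=0.85413, q=0.48498, disc=e^(-rΔt)=0.99236
k=6 terminal: V=max(K-S,0) → 87.2664 76.8100 62.4770 42.8300 15.8990 0.0000 0.0000
k=5: j=0 S=33.0205 intr=82.4495 cont=81.5670 V=82.4495[EX]; j=1 S=45.2627 intr=70.2073 cont=69.3248 V=70.2073[EX]; j=2 S=62.0437 intr=53.4263 cont=52.5439 V=53.4263[EX]; j=3 S=85.0461 intr=30.4239 cont=29.5414 V=30.4239[EX]; j=4 S=116.5766 intr=0.0000 cont=8.1257 V=8.1257[hold]; j=5 S=159.7969 intr=0.0000 cont=0.0000 V=0.0000[hold]  S*(5)=85.0461
k=4: j=0 S=38.6600 intr=76.8100 cont=75.9275 V=76.8100[EX]; j=1 S=52.9930 intr=62.4770 cont=61.5945 V=62.4770[EX]; j=2 S=72.6400 intr=42.8300 cont=41.9475 V=42.8300[EX]; j=3 S=99.5710 intr=15.8990 cont=19.4598 V=19.4598[hold]; j=4 S=136.4865 intr=0.0000 cont=4.1529 V=4.1529[hold]  S*(4)=72.6400
k=3: j=0 S=45.2627 intr=70.2073 cont=69.3248 V=70.2073[EX]; j=1 S=62.0437 intr=53.4263 cont=52.5439 V=53.4263[EX]; j=2 S=85.0461 intr=30.4239 cont=31.2551 V=31.2551[hold]; j=3 S=116.5766 intr=0.0000 cont=11.9442 V=11.9442[hold]  S*(3)=62.0437
k=2: j=0 S=52.9930 intr=62.4770 cont=61.5945 V=62.4770[EX]; j=1 S=72.6400 intr=42.8300 cont=42.3476 V=42.8300[EX]; j=2 S=99.5710 intr=15.8990 cont=21.7224 V=21.7224[hold]  S*(2)=72.6400
k=1: j=0 S=62.0437 intr=53.4263 cont=52.5439 V=53.4263[EX]; j=1 S=85.0461 intr=30.4239 cont=32.3441 V=32.3441[hold]  S*(1)=62.0437
k=0: j=0 S=72.6400 intr=42.8300 cont=42.8716 V=42.8716[hold]  S*(0)=-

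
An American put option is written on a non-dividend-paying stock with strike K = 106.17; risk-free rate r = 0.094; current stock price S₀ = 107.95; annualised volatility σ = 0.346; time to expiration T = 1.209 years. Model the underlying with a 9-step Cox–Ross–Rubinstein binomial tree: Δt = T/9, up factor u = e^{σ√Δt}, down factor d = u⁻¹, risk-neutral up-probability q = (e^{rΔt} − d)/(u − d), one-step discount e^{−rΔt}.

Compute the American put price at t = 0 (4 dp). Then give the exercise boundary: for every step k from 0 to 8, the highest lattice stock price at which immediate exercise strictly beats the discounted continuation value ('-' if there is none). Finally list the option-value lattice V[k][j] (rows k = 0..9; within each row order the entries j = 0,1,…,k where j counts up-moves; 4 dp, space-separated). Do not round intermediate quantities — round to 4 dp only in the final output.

price = 11.1025
boundary = - - - 73.7902 65.0016 73.7902 83.7670 73.7902 83.7670
tree:
11.1025
16.3282 6.5183
23.3482 10.2044 3.2523
32.3798 15.5269 5.5081 1.2356
41.1684 22.8548 9.0974 2.3074 0.2697
48.9103 32.3798 14.5629 4.2411 0.5670 0.0000
55.7301 41.1684 22.4030 7.6337 1.1920 0.0000 0.0000
61.7376 48.9103 32.3798 13.3525 2.5061 0.0000 0.0000 0.0000
67.0296 55.7301 41.1684 22.4030 5.2688 0.0000 0.0000 0.0000 0.0000
71.6914 61.7376 48.9103 32.3798 11.0771 0.0000 0.0000 0.0000 0.0000 0.0000

params: Δt=0.13433 u=1.13521 d=0.88090 q=0.51831 e^(-rΔt)=0.98745
t_9 payoffs: 71.6914 61.7376 48.9103 32.3798 11.0771 0.0000 0.0000 0.0000 0.0000 0.0000
t_8: node(8,0) S=39.1404 payoff=67.0296 vs cont=65.6974 → 67.0296 [stop]  node(8,1) S=50.4399 payoff=55.7301 vs cont=54.3979 → 55.7301 [stop]  node(8,2) S=65.0016 payoff=41.1684 vs cont=39.8362 → 41.1684 [stop]  node(8,3) S=83.7670 payoff=22.4030 vs cont=21.0707 → 22.4030 [stop]  node(8,4) S=107.9500 payoff=0.0000 vs cont=5.2688 → 5.2688 [wait]  node(8,5) S=139.1144 payoff=0.0000 vs cont=0.0000 → 0.0000 [wait]  node(8,6) S=179.2757 payoff=0.0000 vs cont=0.0000 → 0.0000 [wait]  node(8,7) S=231.0314 payoff=0.0000 vs cont=0.0000 → 0.0000 [wait]  node(8,8) S=297.7285 payoff=0.0000 vs cont=0.0000 → 0.0000 [wait]  ⇒ S*(8)=83.7670
t_7: node(7,0) S=44.4324 payoff=61.7376 vs cont=60.4054 → 61.7376 [stop]  node(7,1) S=57.2597 payoff=48.9103 vs cont=47.5781 → 48.9103 [stop]  node(7,2) S=73.7902 payoff=32.3798 vs cont=31.0476 → 32.3798 [stop]  node(7,3) S=95.0929 payoff=11.0771 vs cont=13.3525 → 13.3525 [wait]  node(7,4) S=122.5455 payoff=0.0000 vs cont=2.5061 → 2.5061 [wait]  node(7,5) S=157.9235 payoff=0.0000 vs cont=0.0000 → 0.0000 [wait]  node(7,6) S=203.5149 payoff=0.0000 vs cont=0.0000 → 0.0000 [wait]  node(7,7) S=262.2682 payoff=0.0000 vs cont=0.0000 → 0.0000 [wait]  ⇒ S*(7)=73.7902
t_6: node(6,0) S=50.4399 payoff=55.7301 vs cont=54.3979 → 55.7301 [stop]  node(6,1) S=65.0016 payoff=41.1684 vs cont=39.8362 → 41.1684 [stop]  node(6,2) S=83.7670 payoff=22.4030 vs cont=22.2353 → 22.4030 [stop]  node(6,3) S=107.9500 payoff=0.0000 vs cont=7.6337 → 7.6337 [wait]  node(6,4) S=139.1144 payoff=0.0000 vs cont=1.1920 → 1.1920 [wait]  node(6,5) S=179.2757 payoff=0.0000 vs cont=0.0000 → 0.0000 [wait]  node(6,6) S=231.0314 payoff=0.0000 vs cont=0.0000 → 0.0000 [wait]  ⇒ S*(6)=83.7670
t_5: node(5,0) S=57.2597 payoff=48.9103 vs cont=47.5781 → 48.9103 [stop]  node(5,1) S=73.7902 payoff=32.3798 vs cont=31.0476 → 32.3798 [stop]  node(5,2) S=95.0929 payoff=11.0771 vs cont=14.5629 → 14.5629 [wait]  node(5,3) S=122.5455 payoff=0.0000 vs cont=4.2411 → 4.2411 [wait]  node(5,4) S=157.9235 payoff=0.0000 vs cont=0.5670 → 0.5670 [wait]  node(5,5) S=203.5149 payoff=0.0000 vs cont=0.0000 → 0.0000 [wait]  ⇒ S*(5)=73.7902
t_4: node(4,0) S=65.0016 payoff=41.1684 vs cont=39.8362 → 41.1684 [stop]  node(4,1) S=83.7670 payoff=22.4030 vs cont=22.8548 → 22.8548 [wait]  node(4,2) S=107.9500 payoff=0.0000 vs cont=9.0974 → 9.0974 [wait]  node(4,3) S=139.1144 payoff=0.0000 vs cont=2.3074 → 2.3074 [wait]  node(4,4) S=179.2757 payoff=0.0000 vs cont=0.2697 → 0.2697 [wait]  ⇒ S*(4)=65.0016
t_3: node(3,0) S=73.7902 payoff=32.3798 vs cont=31.2789 → 32.3798 [stop]  node(3,1) S=95.0929 payoff=11.0771 vs cont=15.5269 → 15.5269 [wait]  node(3,2) S=122.5455 payoff=0.0000 vs cont=5.5081 → 5.5081 [wait]  node(3,3) S=157.9235 payoff=0.0000 vs cont=1.2356 → 1.2356 [wait]  ⇒ S*(3)=73.7902
t_2: node(2,0) S=83.7670 payoff=22.4030 vs cont=23.3482 → 23.3482 [wait]  node(2,1) S=107.9500 payoff=0.0000 vs cont=10.2044 → 10.2044 [wait]  node(2,2) S=139.1144 payoff=0.0000 vs cont=3.2523 → 3.2523 [wait]  ⇒ S*(2)=-
t_1: node(1,0) S=95.0929 payoff=11.0771 vs cont=16.3282 → 16.3282 [wait]  node(1,1) S=122.5455 payoff=0.0000 vs cont=6.5183 → 6.5183 [wait]  ⇒ S*(1)=-
t_0: node(0,0) S=107.9500 payoff=0.0000 vs cont=11.1025 → 11.1025 [wait]  ⇒ S*(0)=-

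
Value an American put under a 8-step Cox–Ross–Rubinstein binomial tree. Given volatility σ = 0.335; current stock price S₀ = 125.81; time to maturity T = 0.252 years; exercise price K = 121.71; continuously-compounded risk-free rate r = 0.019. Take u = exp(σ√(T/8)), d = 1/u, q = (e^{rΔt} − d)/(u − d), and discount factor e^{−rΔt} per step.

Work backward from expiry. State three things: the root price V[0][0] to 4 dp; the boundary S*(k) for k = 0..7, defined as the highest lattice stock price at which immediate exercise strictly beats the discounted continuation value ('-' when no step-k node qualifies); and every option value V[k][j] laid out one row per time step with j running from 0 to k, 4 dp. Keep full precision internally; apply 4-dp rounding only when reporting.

price = 6.3130
boundary = - - - - - 93.4559 99.1810 105.2568
tree:
6.3130
9.1265 3.3945
12.8068 5.3097 1.4066
17.3623 8.0843 2.4303 0.3436
22.6306 11.9039 4.1215 0.6743 0.0000
28.2541 16.8092 6.8164 1.3235 0.0000 0.0000
33.6487 22.5290 10.8806 2.5975 0.0000 0.0000 0.0000
38.7319 28.2541 16.4532 5.0979 0.0000 0.0000 0.0000 0.0000
43.5217 33.6487 22.5290 10.0052 0.0000 0.0000 0.0000 0.0000 0.0000

Δt=0.03150, u=1.06126, d=0.94228, q=0.49017, disc=e^(-rΔt)=0.99940
k=8 terminal: V=max(K-S,0) → 43.5217 33.6487 22.5290 10.0052 0.0000 0.0000 0.0000 0.0000 0.0000
k=7: j=0 S=82.9781 intr=38.7319 cont=38.6591 V=38.7319[EX]; j=1 S=93.4559 intr=28.2541 cont=28.1813 V=28.2541[EX]; j=2 S=105.2568 intr=16.4532 cont=16.3804 V=16.4532[EX]; j=3 S=118.5478 intr=3.1622 cont=5.0979 V=5.0979[hold]; j=4 S=133.5171 intr=0.0000 cont=0.0000 V=0.0000[hold]; j=5 S=150.3766 intr=0.0000 cont=0.0000 V=0.0000[hold]; j=6 S=169.3649 intr=0.0000 cont=0.0000 V=0.0000[hold]; j=7 S=190.7510 intr=0.0000 cont=0.0000 V=0.0000[hold]  S*(7)=105.2568
k=6: j=0 S=88.0613 intr=33.6487 cont=33.5759 V=33.6487[EX]; j=1 S=99.1810 intr=22.5290 cont=22.4562 V=22.5290[EX]; j=2 S=111.7048 intr=10.0052 cont=10.8806 V=10.8806[hold]; j=3 S=125.8100 intr=0.0000 cont=2.5975 V=2.5975[hold]; j=4 S=141.6963 intr=0.0000 cont=0.0000 V=0.0000[hold]; j=5 S=159.5886 intr=0.0000 cont=0.0000 V=0.0000[hold]; j=6 S=179.7402 intr=0.0000 cont=0.0000 V=0.0000[hold]  S*(6)=99.1810
k=5: j=0 S=93.4559 intr=28.2541 cont=28.1813 V=28.2541[EX]; j=1 S=105.2568 intr=16.4532 cont=16.8092 V=16.8092[hold]; j=2 S=118.5478 intr=3.1622 cont=6.8164 V=6.8164[hold]; j=3 S=133.5171 intr=0.0000 cont=1.3235 V=1.3235[hold]; j=4 S=150.3766 intr=0.0000 cont=0.0000 V=0.0000[hold]; j=5 S=169.3649 intr=0.0000 cont=0.0000 V=0.0000[hold]  S*(5)=93.4559
k=4: j=0 S=99.1810 intr=22.5290 cont=22.6306 V=22.6306[hold]; j=1 S=111.7048 intr=10.0052 cont=11.9039 V=11.9039[hold]; j=2 S=125.8100 intr=0.0000 cont=4.1215 V=4.1215[hold]; j=3 S=141.6963 intr=0.0000 cont=0.6743 V=0.6743[hold]; j=4 S=159.5886 intr=0.0000 cont=0.0000 V=0.0000[hold]  S*(4)=-
k=3: j=0 S=105.2568 intr=16.4532 cont=17.3623 V=17.3623[hold]; j=1 S=118.5478 intr=3.1622 cont=8.0843 V=8.0843[hold]; j=2 S=133.5171 intr=0.0000 cont=2.4303 V=2.4303[hold]; j=3 S=150.3766 intr=0.0000 cont=0.3436 V=0.3436[hold]  S*(3)=-
k=2: j=0 S=111.7048 intr=10.0052 cont=12.8068 V=12.8068[hold]; j=1 S=125.8100 intr=0.0000 cont=5.3097 V=5.3097[hold]; j=2 S=141.6963 intr=0.0000 cont=1.4066 V=1.4066[hold]  S*(2)=-
k=1: j=0 S=118.5478 intr=3.1622 cont=9.1265 V=9.1265[hold]; j=1 S=133.5171 intr=0.0000 cont=3.3945 V=3.3945[hold]  S*(1)=-
k=0: j=0 S=125.8100 intr=0.0000 cont=6.3130 V=6.3130[hold]  S*(0)=-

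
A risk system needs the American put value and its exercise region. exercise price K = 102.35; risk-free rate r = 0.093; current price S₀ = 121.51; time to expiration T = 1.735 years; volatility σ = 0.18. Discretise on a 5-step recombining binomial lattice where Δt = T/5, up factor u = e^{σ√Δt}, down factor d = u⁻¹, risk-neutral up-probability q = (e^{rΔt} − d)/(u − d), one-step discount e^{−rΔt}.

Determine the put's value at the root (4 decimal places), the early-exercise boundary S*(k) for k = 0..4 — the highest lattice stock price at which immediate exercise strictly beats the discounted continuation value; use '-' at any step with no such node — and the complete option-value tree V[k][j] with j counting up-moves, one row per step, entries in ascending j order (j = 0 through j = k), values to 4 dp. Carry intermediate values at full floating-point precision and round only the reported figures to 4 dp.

Δt=0.34700, u=1.11186, d=0.89940, q=0.62789, disc=e^(-rΔt)=0.96824
k=5 terminal: V=max(K-S,0) → 30.8401 13.9475 0.0000 0.0000 0.0000 0.0000
k=4: j=0 S=79.5088 intr=22.8412 cont=19.5909 V=22.8412[EX]; j=1 S=98.2910 intr=4.0590 cont=5.0253 V=5.0253[hold]; j=2 S=121.5100 intr=0.0000 cont=0.0000 V=0.0000[hold]; j=3 S=150.2140 intr=0.0000 cont=0.0000 V=0.0000[hold]; j=4 S=185.6986 intr=0.0000 cont=0.0000 V=0.0000[hold]  S*(4)=79.5088
k=3: j=0 S=88.4025 intr=13.9475 cont=11.2847 V=13.9475[EX]; j=1 S=109.2856 intr=0.0000 cont=1.8106 V=1.8106[hold]; j=2 S=135.1018 intr=0.0000 cont=0.0000 V=0.0000[hold]; j=3 S=167.0165 intr=0.0000 cont=0.0000 V=0.0000[hold]  S*(3)=88.4025
k=2: j=0 S=98.2910 intr=4.0590 cont=6.1260 V=6.1260[hold]; j=1 S=121.5100 intr=0.0000 cont=0.6524 V=0.6524[hold]; j=2 S=150.2140 intr=0.0000 cont=0.0000 V=0.0000[hold]  S*(2)=-
k=1: j=0 S=109.2856 intr=0.0000 cont=2.6038 V=2.6038[hold]; j=1 S=135.1018 intr=0.0000 cont=0.2350 V=0.2350[hold]  S*(1)=-
k=0: j=0 S=121.5100 intr=0.0000 cont=1.0810 V=1.0810[hold]  S*(0)=-

price = 1.0810
boundary = - - - 88.4025 79.5088
tree:
1.0810
2.6038 0.2350
6.1260 0.6524 0.0000
13.9475 1.8106 0.0000 0.0000
22.8412 5.0253 0.0000 0.0000 0.0000
30.8401 13.9475 0.0000 0.0000 0.0000 0.0000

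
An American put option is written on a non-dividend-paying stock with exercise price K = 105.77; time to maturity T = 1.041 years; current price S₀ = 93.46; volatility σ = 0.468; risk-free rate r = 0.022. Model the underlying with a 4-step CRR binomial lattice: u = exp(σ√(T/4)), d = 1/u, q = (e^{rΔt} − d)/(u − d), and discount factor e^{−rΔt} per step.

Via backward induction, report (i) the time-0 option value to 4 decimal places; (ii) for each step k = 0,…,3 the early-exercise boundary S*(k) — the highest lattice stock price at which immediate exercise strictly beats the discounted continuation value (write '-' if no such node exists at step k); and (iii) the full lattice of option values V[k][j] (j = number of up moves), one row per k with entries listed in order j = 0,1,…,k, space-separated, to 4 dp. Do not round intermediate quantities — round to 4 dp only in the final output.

Δt=0.26025  u=1.26966  d=0.78761  q=0.45251  discount=0.99429
step 4 (expiry): payoffs max(K−S,0) = 69.8053 47.7936 12.3100 0.0000 0.0000
step 3: (k=3,j=0): S=45.6629, (K−S)⁺=60.1071, hold=59.5032 ⇒ V=60.1071 exercise | (k=3,j=1): S=73.6103, (K−S)⁺=32.1597, hold=31.5559 ⇒ V=32.1597 exercise | (k=3,j=2): S=118.6624, (K−S)⁺=0.0000, hold=6.7012 ⇒ V=6.7012 continue | (k=3,j=3): S=191.2880, (K−S)⁺=0.0000, hold=0.0000 ⇒ V=0.0000 continue  boundary S*=73.6103
step 2: (k=2,j=0): S=57.9764, (K−S)⁺=47.7936, hold=47.1898 ⇒ V=47.7936 exercise | (k=2,j=1): S=93.4600, (K−S)⁺=12.3100, hold=20.5217 ⇒ V=20.5217 continue | (k=2,j=2): S=150.6608, (K−S)⁺=0.0000, hold=3.6479 ⇒ V=3.6479 continue  boundary S*=57.9764
step 1: (k=1,j=0): S=73.6103, (K−S)⁺=32.1597, hold=35.2505 ⇒ V=35.2505 continue | (k=1,j=1): S=118.6624, (K−S)⁺=0.0000, hold=12.8126 ⇒ V=12.8126 continue  boundary S*=-
step 0: (k=0,j=0): S=93.4600, (K−S)⁺=12.3100, hold=24.9540 ⇒ V=24.9540 continue  boundary S*=-

price = 24.9540
boundary = - - 57.9764 73.6103
tree:
24.9540
35.2505 12.8126
47.7936 20.5217 3.6479
60.1071 32.1597 6.7012 0.0000
69.8053 47.7936 12.3100 0.0000 0.0000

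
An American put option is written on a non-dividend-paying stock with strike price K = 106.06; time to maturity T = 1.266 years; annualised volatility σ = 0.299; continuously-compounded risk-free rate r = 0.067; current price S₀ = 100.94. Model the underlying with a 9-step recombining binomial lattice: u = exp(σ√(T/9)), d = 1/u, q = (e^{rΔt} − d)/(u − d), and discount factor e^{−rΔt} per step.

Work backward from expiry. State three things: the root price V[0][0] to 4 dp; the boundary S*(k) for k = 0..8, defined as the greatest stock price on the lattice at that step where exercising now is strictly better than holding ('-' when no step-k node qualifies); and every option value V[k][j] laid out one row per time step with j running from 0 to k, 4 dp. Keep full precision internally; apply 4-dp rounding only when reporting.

Δt=0.14067  u=1.11867  d=0.89392  q=0.51413  discount=0.99062
step 9 (expiry): payoffs max(K−S,0) = 69.2691 60.0189 48.4430 33.9566 15.8280 0.0000 0.0000 0.0000 0.0000 0.0000
step 8: (k=8,j=0): S=41.1570, (K−S)⁺=64.9030, hold=63.9081 ⇒ V=64.9030 exercise | (k=8,j=1): S=51.5049, (K−S)⁺=54.5551, hold=53.5602 ⇒ V=54.5551 exercise | (k=8,j=2): S=64.4545, (K−S)⁺=41.6055, hold=40.6106 ⇒ V=41.6055 exercise | (k=8,j=3): S=80.6600, (K−S)⁺=25.4000, hold=24.4051 ⇒ V=25.4000 exercise | (k=8,j=4): S=100.9400, (K−S)⁺=5.1200, hold=7.6183 ⇒ V=7.6183 continue | (k=8,j=5): S=126.3189, (K−S)⁺=0.0000, hold=0.0000 ⇒ V=0.0000 continue | (k=8,j=6): S=158.0787, (K−S)⁺=0.0000, hold=0.0000 ⇒ V=0.0000 continue | (k=8,j=7): S=197.8236, (K−S)⁺=0.0000, hold=0.0000 ⇒ V=0.0000 continue | (k=8,j=8): S=247.5615, (K−S)⁺=0.0000, hold=0.0000 ⇒ V=0.0000 continue  boundary S*=80.6600
step 7: (k=7,j=0): S=46.0411, (K−S)⁺=60.0189, hold=59.0240 ⇒ V=60.0189 exercise | (k=7,j=1): S=57.6170, (K−S)⁺=48.4430, hold=47.4481 ⇒ V=48.4430 exercise | (k=7,j=2): S=72.1034, (K−S)⁺=33.9566, hold=32.9617 ⇒ V=33.9566 exercise | (k=7,j=3): S=90.2320, (K−S)⁺=15.8280, hold=16.1054 ⇒ V=16.1054 continue | (k=7,j=4): S=112.9187, (K−S)⁺=0.0000, hold=3.6668 ⇒ V=3.6668 continue | (k=7,j=5): S=141.3093, (K−S)⁺=0.0000, hold=0.0000 ⇒ V=0.0000 continue | (k=7,j=6): S=176.8380, (K−S)⁺=0.0000, hold=0.0000 ⇒ V=0.0000 continue | (k=7,j=7): S=221.2996, (K−S)⁺=0.0000, hold=0.0000 ⇒ V=0.0000 continue  boundary S*=72.1034
step 6: (k=6,j=0): S=51.5049, (K−S)⁺=54.5551, hold=53.5602 ⇒ V=54.5551 exercise | (k=6,j=1): S=64.4545, (K−S)⁺=41.6055, hold=40.6106 ⇒ V=41.6055 exercise | (k=6,j=2): S=80.6600, (K−S)⁺=25.4000, hold=24.5464 ⇒ V=25.4000 exercise | (k=6,j=3): S=100.9400, (K−S)⁺=5.1200, hold=9.6193 ⇒ V=9.6193 continue | (k=6,j=4): S=126.3189, (K−S)⁺=0.0000, hold=1.7649 ⇒ V=1.7649 continue | (k=6,j=5): S=158.0787, (K−S)⁺=0.0000, hold=0.0000 ⇒ V=0.0000 continue | (k=6,j=6): S=197.8236, (K−S)⁺=0.0000, hold=0.0000 ⇒ V=0.0000 continue  boundary S*=80.6600
step 5: (k=5,j=0): S=57.6170, (K−S)⁺=48.4430, hold=47.4481 ⇒ V=48.4430 exercise | (k=5,j=1): S=72.1034, (K−S)⁺=33.9566, hold=32.9617 ⇒ V=33.9566 exercise | (k=5,j=2): S=90.2320, (K−S)⁺=15.8280, hold=17.1246 ⇒ V=17.1246 continue | (k=5,j=3): S=112.9187, (K−S)⁺=0.0000, hold=5.5288 ⇒ V=5.5288 continue | (k=5,j=4): S=141.3093, (K−S)⁺=0.0000, hold=0.8495 ⇒ V=0.8495 continue | (k=5,j=5): S=176.8380, (K−S)⁺=0.0000, hold=0.0000 ⇒ V=0.0000 continue  boundary S*=72.1034
step 4: (k=4,j=0): S=64.4545, (K−S)⁺=41.6055, hold=40.6106 ⇒ V=41.6055 exercise | (k=4,j=1): S=80.6600, (K−S)⁺=25.4000, hold=25.0655 ⇒ V=25.4000 exercise | (k=4,j=2): S=100.9400, (K−S)⁺=5.1200, hold=11.0582 ⇒ V=11.0582 continue | (k=4,j=3): S=126.3189, (K−S)⁺=0.0000, hold=3.0937 ⇒ V=3.0937 continue | (k=4,j=4): S=158.0787, (K−S)⁺=0.0000, hold=0.4089 ⇒ V=0.4089 continue  boundary S*=80.6600
step 3: (k=3,j=0): S=72.1034, (K−S)⁺=33.9566, hold=32.9617 ⇒ V=33.9566 exercise | (k=3,j=1): S=90.2320, (K−S)⁺=15.8280, hold=17.8574 ⇒ V=17.8574 continue | (k=3,j=2): S=112.9187, (K−S)⁺=0.0000, hold=6.8981 ⇒ V=6.8981 continue | (k=3,j=3): S=141.3093, (K−S)⁺=0.0000, hold=1.6973 ⇒ V=1.6973 continue  boundary S*=72.1034
step 2: (k=2,j=0): S=80.6600, (K−S)⁺=25.4000, hold=25.4387 ⇒ V=25.4387 continue | (k=2,j=1): S=100.9400, (K−S)⁺=5.1200, hold=12.1083 ⇒ V=12.1083 continue | (k=2,j=2): S=126.3189, (K−S)⁺=0.0000, hold=4.1846 ⇒ V=4.1846 continue  boundary S*=-
step 1: (k=1,j=0): S=90.2320, (K−S)⁺=15.8280, hold=18.4109 ⇒ V=18.4109 continue | (k=1,j=1): S=112.9187, (K−S)⁺=0.0000, hold=7.9592 ⇒ V=7.9592 continue  boundary S*=-
step 0: (k=0,j=0): S=100.9400, (K−S)⁺=5.1200, hold=12.9151 ⇒ V=12.9151 continue  boundary S*=-

price = 12.9151
boundary = - - - 72.1034 80.6600 72.1034 80.6600 72.1034 80.6600
tree:
12.9151
18.4109 7.9592
25.4387 12.1083 4.1846
33.9566 17.8574 6.8981 1.6973
41.6055 25.4000 11.0582 3.0937 0.4089
48.4430 33.9566 17.1246 5.5288 0.8495 0.0000
54.5551 41.6055 25.4000 9.6193 1.7649 0.0000 0.0000
60.0189 48.4430 33.9566 16.1054 3.6668 0.0000 0.0000 0.0000
64.9030 54.5551 41.6055 25.4000 7.6183 0.0000 0.0000 0.0000 0.0000
69.2691 60.0189 48.4430 33.9566 15.8280 0.0000 0.0000 0.0000 0.0000 0.0000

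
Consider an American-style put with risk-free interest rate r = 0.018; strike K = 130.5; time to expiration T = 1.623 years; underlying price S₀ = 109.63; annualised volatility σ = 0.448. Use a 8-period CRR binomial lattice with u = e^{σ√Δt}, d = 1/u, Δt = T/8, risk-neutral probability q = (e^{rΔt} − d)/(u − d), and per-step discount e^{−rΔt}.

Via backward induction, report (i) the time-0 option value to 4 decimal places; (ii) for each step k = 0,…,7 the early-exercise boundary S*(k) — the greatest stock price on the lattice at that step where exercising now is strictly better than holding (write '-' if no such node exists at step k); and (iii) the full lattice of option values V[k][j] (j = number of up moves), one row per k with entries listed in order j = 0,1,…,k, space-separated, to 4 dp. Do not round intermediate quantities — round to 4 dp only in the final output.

Δt=0.20287, u=1.22359, d=0.81727, q=0.45873, disc=e^(-rΔt)=0.99635
k=8 terminal: V=max(K-S,0) → 108.6802 97.8321 81.5908 57.2749 20.8700 0.0000 0.0000 0.0000 0.0000
k=7: j=0 S=26.6984 intr=103.8016 cont=103.3259 V=103.8016[EX]; j=1 S=39.9720 intr=90.5280 cont=90.0524 V=90.5280[EX]; j=2 S=59.8446 intr=70.6554 cont=70.1797 V=70.6554[EX]; j=3 S=89.5972 intr=40.9028 cont=40.4271 V=40.9028[EX]; j=4 S=134.1418 intr=0.0000 cont=11.2552 V=11.2552[hold]; j=5 S=200.8324 intr=0.0000 cont=0.0000 V=0.0000[hold]; j=6 S=300.6792 intr=0.0000 cont=0.0000 V=0.0000[hold]; j=7 S=450.1663 intr=0.0000 cont=0.0000 V=0.0000[hold]  S*(7)=89.5972
k=6: j=0 S=32.6679 intr=97.8321 cont=97.3565 V=97.8321[EX]; j=1 S=48.9092 intr=81.5908 cont=81.1152 V=81.5908[EX]; j=2 S=73.2251 intr=57.2749 cont=56.7992 V=57.2749[EX]; j=3 S=109.6300 intr=20.8700 cont=27.2031 V=27.2031[hold]; j=4 S=164.1342 intr=0.0000 cont=6.0699 V=6.0699[hold]; j=5 S=245.7359 intr=0.0000 cont=0.0000 V=0.0000[hold]; j=6 S=367.9071 intr=0.0000 cont=0.0000 V=0.0000[hold]  S*(6)=73.2251
k=5: j=0 S=39.9720 intr=90.5280 cont=90.0524 V=90.5280[EX]; j=1 S=59.8446 intr=70.6554 cont=70.1797 V=70.6554[EX]; j=2 S=89.5972 intr=40.9028 cont=43.3216 V=43.3216[hold]; j=3 S=134.1418 intr=0.0000 cont=17.4449 V=17.4449[hold]; j=4 S=200.8324 intr=0.0000 cont=3.2735 V=3.2735[hold]; j=5 S=300.6792 intr=0.0000 cont=0.0000 V=0.0000[hold]  S*(5)=59.8446
k=4: j=0 S=48.9092 intr=81.5908 cont=81.1152 V=81.5908[EX]; j=1 S=73.2251 intr=57.2749 cont=57.9048 V=57.9048[hold]; j=2 S=109.6300 intr=20.8700 cont=31.3366 V=31.3366[hold]; j=3 S=164.1342 intr=0.0000 cont=10.9042 V=10.9042[hold]; j=4 S=245.7359 intr=0.0000 cont=1.7654 V=1.7654[hold]  S*(4)=48.9092
k=3: j=0 S=59.8446 intr=70.6554 cont=70.4676 V=70.6554[EX]; j=1 S=89.5972 intr=40.9028 cont=45.5506 V=45.5506[hold]; j=2 S=134.1418 intr=0.0000 cont=21.8836 V=21.8836[hold]; j=3 S=200.8324 intr=0.0000 cont=6.6875 V=6.6875[hold]  S*(3)=59.8446
k=2: j=0 S=73.2251 intr=57.2749 cont=58.9236 V=58.9236[hold]; j=1 S=109.6300 intr=20.8700 cont=34.5674 V=34.5674[hold]; j=2 S=164.1342 intr=0.0000 cont=14.8584 V=14.8584[hold]  S*(2)=-
k=1: j=0 S=89.5972 intr=40.9028 cont=47.5767 V=47.5767[hold]; j=1 S=134.1418 intr=0.0000 cont=25.4333 V=25.4333[hold]  S*(1)=-
k=0: j=0 S=109.6300 intr=20.8700 cont=37.2825 V=37.2825[hold]  S*(0)=-

price = 37.2825
boundary = - - - 59.8446 48.9092 59.8446 73.2251 89.5972
tree:
37.2825
47.5767 25.4333
58.9236 34.5674 14.8584
70.6554 45.5506 21.8836 6.6875
81.5908 57.9048 31.3366 10.9042 1.7654
90.5280 70.6554 43.3216 17.4449 3.2735 0.0000
97.8321 81.5908 57.2749 27.2031 6.0699 0.0000 0.0000
103.8016 90.5280 70.6554 40.9028 11.2552 0.0000 0.0000 0.0000
108.6802 97.8321 81.5908 57.2749 20.8700 0.0000 0.0000 0.0000 0.0000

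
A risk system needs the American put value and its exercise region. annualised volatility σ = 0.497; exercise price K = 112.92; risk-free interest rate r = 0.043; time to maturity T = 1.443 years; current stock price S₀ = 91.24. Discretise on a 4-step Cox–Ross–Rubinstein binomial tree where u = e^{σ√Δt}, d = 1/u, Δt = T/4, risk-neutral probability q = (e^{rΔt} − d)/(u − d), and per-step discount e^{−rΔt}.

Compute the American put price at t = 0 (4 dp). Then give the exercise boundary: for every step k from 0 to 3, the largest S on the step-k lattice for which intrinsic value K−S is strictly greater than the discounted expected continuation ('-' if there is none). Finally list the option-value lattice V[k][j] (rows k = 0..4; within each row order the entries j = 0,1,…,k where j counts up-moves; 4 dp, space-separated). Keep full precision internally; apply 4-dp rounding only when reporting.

price = 33.7454
boundary = - - 50.2230 67.6930
tree:
33.7454
47.0206 18.8005
62.6970 29.6207 6.3181
75.6584 45.2270 11.7037 0.0000
85.2748 62.6970 21.6800 0.0000 0.0000

Δt=0.36075, u=1.34785, d=0.74192, q=0.45172, disc=e^(-rΔt)=0.98461
k=4 terminal: V=max(K-S,0) → 85.2748 62.6970 21.6800 0.0000 0.0000
k=3: j=0 S=37.2616 intr=75.6584 cont=73.9203 V=75.6584[EX]; j=1 S=67.6930 intr=45.2270 cont=43.4889 V=45.2270[EX]; j=2 S=122.9778 intr=0.0000 cont=11.7037 V=11.7037[hold]; j=3 S=223.4136 intr=0.0000 cont=0.0000 V=0.0000[hold]  S*(3)=67.6930
k=2: j=0 S=50.2230 intr=62.6970 cont=60.9589 V=62.6970[EX]; j=1 S=91.2400 intr=21.6800 cont=29.6207 V=29.6207[hold]; j=2 S=165.7556 intr=0.0000 cont=6.3181 V=6.3181[hold]  S*(2)=50.2230
k=1: j=0 S=67.6930 intr=45.2270 cont=47.0206 V=47.0206[hold]; j=1 S=122.9778 intr=0.0000 cont=18.8005 V=18.8005[hold]  S*(1)=-
k=0: j=0 S=91.2400 intr=21.6800 cont=33.7454 V=33.7454[hold]  S*(0)=-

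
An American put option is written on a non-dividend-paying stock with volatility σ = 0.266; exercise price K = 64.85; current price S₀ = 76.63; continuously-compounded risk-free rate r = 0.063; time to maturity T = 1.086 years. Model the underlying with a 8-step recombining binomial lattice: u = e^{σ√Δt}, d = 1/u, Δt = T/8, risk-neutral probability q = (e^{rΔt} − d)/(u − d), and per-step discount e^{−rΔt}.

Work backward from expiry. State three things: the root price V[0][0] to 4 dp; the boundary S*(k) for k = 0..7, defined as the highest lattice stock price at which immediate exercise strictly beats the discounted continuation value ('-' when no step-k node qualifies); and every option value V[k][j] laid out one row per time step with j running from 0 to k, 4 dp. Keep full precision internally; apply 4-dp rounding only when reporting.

price = 2.2559
boundary = - - - - 51.7780 46.9442 51.7780 57.1096
tree:
2.2559
3.6596 0.9937
5.7855 1.7519 0.3082
8.8648 3.0304 0.5972 0.0458
13.0720 5.1165 1.1493 0.0960 0.0000
17.9058 8.3651 2.1936 0.2014 0.0000 0.0000
22.2883 13.0720 4.1458 0.4225 0.0000 0.0000 0.0000
26.2617 17.9058 7.7404 0.8865 0.0000 0.0000 0.0000 0.0000
29.8642 22.2883 13.0720 1.8599 0.0000 0.0000 0.0000 0.0000 0.0000

Δt=0.13575, u=1.10297, d=0.90664, q=0.51927, disc=e^(-rΔt)=0.99148
k=8 terminal: V=max(K-S,0) → 29.8642 22.2883 13.0720 1.8599 0.0000 0.0000 0.0000 0.0000 0.0000
k=7: j=0 S=38.5883 intr=26.2617 cont=25.7095 V=26.2617[EX]; j=1 S=46.9442 intr=17.9058 cont=17.3535 V=17.9058[EX]; j=2 S=57.1096 intr=7.7404 cont=7.1882 V=7.7404[EX]; j=3 S=69.4761 intr=0.0000 cont=0.8865 V=0.8865[hold]; j=4 S=84.5205 intr=0.0000 cont=0.0000 V=0.0000[hold]; j=5 S=102.8227 intr=0.0000 cont=0.0000 V=0.0000[hold]; j=6 S=125.0880 intr=0.0000 cont=0.0000 V=0.0000[hold]; j=7 S=152.1747 intr=0.0000 cont=0.0000 V=0.0000[hold]  S*(7)=57.1096
k=6: j=0 S=42.5617 intr=22.2883 cont=21.7361 V=22.2883[EX]; j=1 S=51.7780 intr=13.0720 cont=12.5197 V=13.0720[EX]; j=2 S=62.9901 intr=1.8599 cont=4.1458 V=4.1458[hold]; j=3 S=76.6300 intr=0.0000 cont=0.4225 V=0.4225[hold]; j=4 S=93.2235 intr=0.0000 cont=0.0000 V=0.0000[hold]; j=5 S=113.4102 intr=0.0000 cont=0.0000 V=0.0000[hold]; j=6 S=137.9682 intr=0.0000 cont=0.0000 V=0.0000[hold]  S*(6)=51.7780
k=5: j=0 S=46.9442 intr=17.9058 cont=17.3535 V=17.9058[EX]; j=1 S=57.1096 intr=7.7404 cont=8.3651 V=8.3651[hold]; j=2 S=69.4761 intr=0.0000 cont=2.1936 V=2.1936[hold]; j=3 S=84.5205 intr=0.0000 cont=0.2014 V=0.2014[hold]; j=4 S=102.8227 intr=0.0000 cont=0.0000 V=0.0000[hold]; j=5 S=125.0880 intr=0.0000 cont=0.0000 V=0.0000[hold]  S*(5)=46.9442
k=4: j=0 S=51.7780 intr=13.0720 cont=12.8413 V=13.0720[EX]; j=1 S=62.9901 intr=1.8599 cont=5.1165 V=5.1165[hold]; j=2 S=76.6300 intr=0.0000 cont=1.1493 V=1.1493[hold]; j=3 S=93.2235 intr=0.0000 cont=0.0960 V=0.0960[hold]; j=4 S=113.4102 intr=0.0000 cont=0.0000 V=0.0000[hold]  S*(4)=51.7780
k=3: j=0 S=57.1096 intr=7.7404 cont=8.8648 V=8.8648[hold]; j=1 S=69.4761 intr=0.0000 cont=3.0304 V=3.0304[hold]; j=2 S=84.5205 intr=0.0000 cont=0.5972 V=0.5972[hold]; j=3 S=102.8227 intr=0.0000 cont=0.0458 V=0.0458[hold]  S*(3)=-
k=2: j=0 S=62.9901 intr=1.8599 cont=5.7855 V=5.7855[hold]; j=1 S=76.6300 intr=0.0000 cont=1.7519 V=1.7519[hold]; j=2 S=93.2235 intr=0.0000 cont=0.3082 V=0.3082[hold]  S*(2)=-
k=1: j=0 S=69.4761 intr=0.0000 cont=3.6596 V=3.6596[hold]; j=1 S=84.5205 intr=0.0000 cont=0.9937 V=0.9937[hold]  S*(1)=-
k=0: j=0 S=76.6300 intr=0.0000 cont=2.2559 V=2.2559[hold]  S*(0)=-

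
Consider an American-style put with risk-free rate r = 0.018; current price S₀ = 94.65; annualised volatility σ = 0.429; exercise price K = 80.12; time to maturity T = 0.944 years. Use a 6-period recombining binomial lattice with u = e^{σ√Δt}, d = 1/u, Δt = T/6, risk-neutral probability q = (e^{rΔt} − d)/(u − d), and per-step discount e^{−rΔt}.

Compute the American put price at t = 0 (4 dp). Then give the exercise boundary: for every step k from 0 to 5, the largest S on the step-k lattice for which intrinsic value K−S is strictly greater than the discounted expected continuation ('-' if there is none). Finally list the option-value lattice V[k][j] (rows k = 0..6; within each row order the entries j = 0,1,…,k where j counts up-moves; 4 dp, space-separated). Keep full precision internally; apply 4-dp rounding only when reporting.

price = 8.2964
boundary = - - - - 47.9199 56.8090
tree:
8.2964
12.2738 3.7865
17.6254 6.2123 1.0280
24.3869 9.9800 1.9301 0.0000
32.2001 15.5767 3.6237 0.0000 0.0000
39.6983 23.3110 6.8034 0.0000 0.0000 0.0000
46.0233 32.2001 12.7730 0.0000 0.0000 0.0000 0.0000

params: Δt=0.15733 u=1.18550 d=0.84353 q=0.46585 e^(-rΔt)=0.99717
t_6 payoffs: 46.0233 32.2001 12.7730 0.0000 0.0000 0.0000 0.0000
t_5: node(5,0) S=40.4217 payoff=39.6983 vs cont=39.4718 → 39.6983 [stop]  node(5,1) S=56.8090 payoff=23.3110 vs cont=23.0845 → 23.3110 [stop]  node(5,2) S=79.8398 payoff=0.2802 vs cont=6.8034 → 6.8034 [wait]  node(5,3) S=112.2075 payoff=0.0000 vs cont=0.0000 → 0.0000 [wait]  node(5,4) S=157.6974 payoff=0.0000 vs cont=0.0000 → 0.0000 [wait]  node(5,5) S=221.6292 payoff=0.0000 vs cont=0.0000 → 0.0000 [wait]  ⇒ S*(5)=56.8090
t_4: node(4,0) S=47.9199 payoff=32.2001 vs cont=31.9736 → 32.2001 [stop]  node(4,1) S=67.3470 payoff=12.7730 vs cont=15.5767 → 15.5767 [wait]  node(4,2) S=94.6500 payoff=0.0000 vs cont=3.6237 → 3.6237 [wait]  node(4,3) S=133.0219 payoff=0.0000 vs cont=0.0000 → 0.0000 [wait]  node(4,4) S=186.9501 payoff=0.0000 vs cont=0.0000 → 0.0000 [wait]  ⇒ S*(4)=47.9199
t_3: node(3,0) S=56.8090 payoff=23.3110 vs cont=24.3869 → 24.3869 [wait]  node(3,1) S=79.8398 payoff=0.2802 vs cont=9.9800 → 9.9800 [wait]  node(3,2) S=112.2075 payoff=0.0000 vs cont=1.9301 → 1.9301 [wait]  node(3,3) S=157.6974 payoff=0.0000 vs cont=0.0000 → 0.0000 [wait]  ⇒ S*(3)=-
t_2: node(2,0) S=67.3470 payoff=12.7730 vs cont=17.6254 → 17.6254 [wait]  node(2,1) S=94.6500 payoff=0.0000 vs cont=6.2123 → 6.2123 [wait]  node(2,2) S=133.0219 payoff=0.0000 vs cont=1.0280 → 1.0280 [wait]  ⇒ S*(2)=-
t_1: node(1,0) S=79.8398 payoff=0.2802 vs cont=12.2738 → 12.2738 [wait]  node(1,1) S=112.2075 payoff=0.0000 vs cont=3.7865 → 3.7865 [wait]  ⇒ S*(1)=-
t_0: node(0,0) S=94.6500 payoff=0.0000 vs cont=8.2964 → 8.2964 [wait]  ⇒ S*(0)=-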